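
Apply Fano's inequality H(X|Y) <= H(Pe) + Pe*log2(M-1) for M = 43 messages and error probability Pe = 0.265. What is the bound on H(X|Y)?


H(Pe) = -Pe*log2(Pe) - (1-Pe)*log2(1-Pe) = -0.265*log2(0.265) - 0.735*log2(0.735) = 0.507723 + 0.326475 = 0.8342. Pe*log2(M-1) = 0.265*log2(42) = 1.428964. Bound = H(Pe) + Pe*log2(M-1) = 0.507723 + 0.326475 + 1.428964 = 2.2632

2.2632 bits


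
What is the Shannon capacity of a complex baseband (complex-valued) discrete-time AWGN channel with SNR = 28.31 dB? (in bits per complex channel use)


SNR_linear = 10^(28.31/10) = 677.6415; C = log2(1 + SNR_linear) = log2(1 + 677.6415) = 9.4065

9.4065 bits/channel use


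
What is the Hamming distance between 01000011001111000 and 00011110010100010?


Count differing positions: . ^ . ^ ^ ^ . ^ . ^ ^ . ^ ^ . ^ . = 10 differences

10


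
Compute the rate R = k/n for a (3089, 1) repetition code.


Rate = k/n = 1/3089

1/3089


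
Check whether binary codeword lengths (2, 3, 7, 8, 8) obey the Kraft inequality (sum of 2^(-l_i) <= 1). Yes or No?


Kraft sum = sum(2^(-l_i)) = 0.3906, need <= 1. Result: satisfied (a binary prefix-free code with these lengths exists)

Yes


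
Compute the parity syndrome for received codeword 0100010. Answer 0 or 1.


Syndrome = XOR of all bits = 0 XOR 1 XOR 0 XOR 0 XOR 0 XOR 1 XOR 0 = 0

0


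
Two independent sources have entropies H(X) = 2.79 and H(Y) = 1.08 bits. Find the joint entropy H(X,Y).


For independent variables, H(X,Y) = H(X) + H(Y) = 2.79 + 1.08 = 3.87

3.87 bits


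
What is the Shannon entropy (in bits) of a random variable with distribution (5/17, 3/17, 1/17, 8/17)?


H = -sum(p_i * log2(p_i)). Terms: -(5/17)*log2(5/17) = 0.519275; -(3/17)*log2(3/17) = 0.441618; -(1/17)*log2(1/17) = 0.240439; -(8/17)*log2(8/17) = 0.511747. H = 0.519275 + 0.441618 + 0.240439 + 0.511747 = 1.7131

1.7131 bits


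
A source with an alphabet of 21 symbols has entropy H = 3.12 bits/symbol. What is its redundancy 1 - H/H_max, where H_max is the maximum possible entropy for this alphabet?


H_max = log2(K) = log2(21) = 4.3923 bits/symbol. Redundancy = 1 - H/H_max = 1 - 3.12/4.3923 = 1 - 0.7103 = 0.2897

0.2897


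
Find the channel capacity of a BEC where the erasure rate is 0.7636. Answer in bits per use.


C = 1 - epsilon = 1 - 0.7636 = 0.2364

0.2364 bits


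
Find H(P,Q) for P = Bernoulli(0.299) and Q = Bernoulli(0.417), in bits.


H(P,Q) = -p*log2(q) - (1-p)*log2(1-q). -0.299*log2(0.417) = 0.377302; -0.701*log2(0.583) = 0.545681. H(P,Q) = 0.377302 + 0.545681 = 0.923

0.923 bits


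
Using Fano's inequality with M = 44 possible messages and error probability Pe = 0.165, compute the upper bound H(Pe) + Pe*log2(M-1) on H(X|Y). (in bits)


H(Pe) = -Pe*log2(Pe) - (1-Pe)*log2(1-Pe) = -0.165*log2(0.165) - 0.835*log2(0.835) = 0.428911 + 0.217227 = 0.6461. Pe*log2(M-1) = 0.165*log2(43) = 0.895334. Bound = H(Pe) + Pe*log2(M-1) = 0.428911 + 0.217227 + 0.895334 = 1.5415

1.5415 bits


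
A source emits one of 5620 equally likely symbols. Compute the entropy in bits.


H = log2(n) = log2(5620) = 12.4564

12.4564 bits


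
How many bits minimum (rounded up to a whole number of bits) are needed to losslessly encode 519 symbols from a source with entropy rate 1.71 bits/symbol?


Minimum bits >= n * H = 519 * 1.71 = 887.49, rounded up to a whole number of bits = 888

888 bits


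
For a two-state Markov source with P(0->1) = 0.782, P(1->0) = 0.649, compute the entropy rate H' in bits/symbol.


Stationary distribution: pi_0 = p10/(p01+p10) = 0.4535, pi_1 = 0.5465. Entropy rate H' = pi_0*H(p01) + pi_1*H(p10) = 0.4535*0.7565 + 0.5465*0.935 = 0.854

0.854 bits/symbol


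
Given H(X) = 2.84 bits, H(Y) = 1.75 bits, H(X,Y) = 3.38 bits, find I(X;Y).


I(X;Y) = H(X) + H(Y) - H(X,Y) = 2.84 + 1.75 - 3.38 = 1.21

1.21 bits


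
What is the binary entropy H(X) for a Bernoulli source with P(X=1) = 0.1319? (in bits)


H = -p*log2(p) - (1-p)*log2(1-p). -0.1319*log2(0.1319) = 0.385476; -0.8681*log2(0.8681) = 0.177150. H = 0.385476 + 0.177150 = 0.5626

0.5626 bits


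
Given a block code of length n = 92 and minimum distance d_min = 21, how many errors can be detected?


Detection capability = d_min - 1 = 21 - 1 = 20

20 errors


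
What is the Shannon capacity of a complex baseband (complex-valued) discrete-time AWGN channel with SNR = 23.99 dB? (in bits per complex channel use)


SNR_linear = 10^(23.99/10) = 250.6109; C = log2(1 + SNR_linear) = log2(1 + 250.6109) = 7.9751

7.9751 bits/channel use


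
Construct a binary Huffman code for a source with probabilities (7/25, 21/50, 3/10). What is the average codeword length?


Huffman construction (repeatedly merge the two least-probable nodes; each merge adds 1 bit to every symbol beneath it): 7/25 + 3/10 = 29/50; 21/50 + 29/50 = 1. Resulting codeword lengths (in the order the probabilities were given): (2, 1, 2). L_avg = sum(p_i * l_i) = 7/25*2 + 21/50*1 + 3/10*2 = 79/50 = 1.58

1.58 bits


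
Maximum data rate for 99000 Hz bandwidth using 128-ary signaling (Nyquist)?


Rate = 2 * B * log2(M) = 2 * 99000 * 7.0 = 1386000.0

1386000.0 bps


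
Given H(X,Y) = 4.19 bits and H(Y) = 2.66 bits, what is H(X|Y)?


H(X|Y) = H(X,Y) - H(Y) = 4.19 - 2.66 = 1.53

1.53 bits


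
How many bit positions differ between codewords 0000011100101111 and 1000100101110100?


Count differing positions: ^ . . . ^ ^ ^ . . ^ . ^ ^ . ^ ^ = 9 differences

9


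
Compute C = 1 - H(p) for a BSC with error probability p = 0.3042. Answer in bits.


H(p) = -p*log2(p) - (1-p)*log2(1-p) = -0.3042*log2(0.3042) - 0.6958*log2(0.6958) = 0.522283 + 0.364081 = 0.8864. C = 1 - H(p) = 1 - 0.8864 = 0.1136

0.1136 bits


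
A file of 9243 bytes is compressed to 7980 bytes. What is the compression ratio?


Ratio = original / compressed = 9243 / 7980 = 1.1583

1.1583


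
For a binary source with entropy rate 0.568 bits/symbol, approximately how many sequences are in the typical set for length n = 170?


log2|A_typical| = nH = 170 * 0.568 = 96.56, so |A_typical| ~ 2^96.56 = 1.168e+29

1.168e+29


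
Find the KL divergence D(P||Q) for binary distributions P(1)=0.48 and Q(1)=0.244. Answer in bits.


KL = p*log2(p/q) + (1-p)*log2((1-p)/(1-q)) = 0.48*log2(0.48/0.244) + 0.52*log2(0.52/0.756) = 0.1878

0.1878 bits


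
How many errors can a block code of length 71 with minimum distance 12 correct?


Correction capability = floor((d-1)/2) = floor((12-1)/2) = 5

5 errors


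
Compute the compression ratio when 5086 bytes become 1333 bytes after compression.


Ratio = original / compressed = 5086 / 1333 = 3.8155

3.8155


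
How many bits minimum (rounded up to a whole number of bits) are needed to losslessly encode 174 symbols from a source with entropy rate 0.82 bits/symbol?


Minimum bits >= n * H = 174 * 0.82 = 142.68, rounded up to a whole number of bits = 143

143 bits


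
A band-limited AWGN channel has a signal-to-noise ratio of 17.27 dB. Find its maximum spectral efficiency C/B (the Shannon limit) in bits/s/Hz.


SNR_linear = 10^(17.27/10) = 53.3335; C/B = log2(1 + SNR_linear) = log2(1 + 53.3335) = 5.7638

5.7638 bits/s/Hz


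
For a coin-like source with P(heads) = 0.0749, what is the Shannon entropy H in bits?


H = -p*log2(p) - (1-p)*log2(1-p). -0.0749*log2(0.0749) = 0.280043; -0.9251*log2(0.9251) = 0.103906. H = 0.280043 + 0.103906 = 0.3839

0.3839 bits


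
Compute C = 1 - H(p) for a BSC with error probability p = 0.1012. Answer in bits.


H(p) = -p*log2(p) - (1-p)*log2(1-p) = -0.1012*log2(0.1012) - 0.8988*log2(0.8988) = 0.334438 + 0.138350 = 0.4728. C = 1 - H(p) = 1 - 0.4728 = 0.5272

0.5272 bits


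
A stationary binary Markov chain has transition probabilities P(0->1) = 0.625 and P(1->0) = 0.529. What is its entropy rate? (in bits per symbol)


Stationary distribution: pi_0 = p10/(p01+p10) = 0.4584, pi_1 = 0.5416. Entropy rate H' = pi_0*H(p01) + pi_1*H(p10) = 0.4584*0.9544 + 0.5416*0.9976 = 0.9778

0.9778 bits/symbol


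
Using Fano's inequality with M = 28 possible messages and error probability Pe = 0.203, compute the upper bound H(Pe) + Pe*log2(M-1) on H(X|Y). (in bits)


H(Pe) = -Pe*log2(Pe) - (1-Pe)*log2(1-Pe) = -0.203*log2(0.203) - 0.797*log2(0.797) = 0.466991 + 0.260897 = 0.7279. Pe*log2(M-1) = 0.203*log2(27) = 0.965242. Bound = H(Pe) + Pe*log2(M-1) = 0.466991 + 0.260897 + 0.965242 = 1.6931

1.6931 bits


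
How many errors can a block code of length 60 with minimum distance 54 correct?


Correction capability = floor((d-1)/2) = floor((54-1)/2) = 26

26 errors


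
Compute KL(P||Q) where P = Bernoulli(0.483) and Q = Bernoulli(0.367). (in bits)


KL = p*log2(p/q) + (1-p)*log2((1-p)/(1-q)) = 0.483*log2(0.483/0.367) + 0.517*log2(0.517/0.633) = 0.0404

0.0404 bits


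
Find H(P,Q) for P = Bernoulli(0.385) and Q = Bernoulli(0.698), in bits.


H(P,Q) = -p*log2(q) - (1-p)*log2(1-q). -0.385*log2(0.698) = 0.199700; -0.615*log2(0.302) = 1.062338. H(P,Q) = 0.199700 + 1.062338 = 1.262

1.262 bits


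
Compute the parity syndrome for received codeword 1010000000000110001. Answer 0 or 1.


Syndrome = XOR of all bits = 1 XOR 0 XOR 1 XOR 0 XOR 0 XOR 0 XOR 0 XOR 0 XOR 0 XOR 0 XOR 0 XOR 0 XOR 0 XOR 1 XOR 1 XOR 0 XOR 0 XOR 0 XOR 1 = 1

1


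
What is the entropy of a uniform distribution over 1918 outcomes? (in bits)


H = log2(n) = log2(1918) = 10.9054

10.9054 bits


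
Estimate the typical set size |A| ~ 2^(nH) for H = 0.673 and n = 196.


log2|A_typical| = nH = 196 * 0.673 = 131.908, so |A_typical| ~ 2^131.908 = 5.108e+39

5.108e+39


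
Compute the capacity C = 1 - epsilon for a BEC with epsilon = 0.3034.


C = 1 - epsilon = 1 - 0.3034 = 0.6966

0.6966 bits


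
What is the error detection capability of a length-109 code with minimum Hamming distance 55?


Detection capability = d_min - 1 = 55 - 1 = 54

54 errors


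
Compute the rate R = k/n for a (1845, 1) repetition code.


Rate = k/n = 1/1845

1/1845


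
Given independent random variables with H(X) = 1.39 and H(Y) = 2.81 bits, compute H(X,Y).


For independent variables, H(X,Y) = H(X) + H(Y) = 1.39 + 2.81 = 4.2

4.2 bits


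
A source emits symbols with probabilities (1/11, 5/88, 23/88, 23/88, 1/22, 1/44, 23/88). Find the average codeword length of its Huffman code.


Huffman construction (repeatedly merge the two least-probable nodes; each merge adds 1 bit to every symbol beneath it): 1/44 + 1/22 = 3/44; 5/88 + 3/44 = 1/8; 1/11 + 1/8 = 19/88; 19/88 + 23/88 = 21/44; 23/88 + 23/88 = 23/44; 21/44 + 23/44 = 1. Resulting codeword lengths (in the order the probabilities were given): (3, 4, 2, 2, 5, 5, 2). L_avg = sum(p_i * l_i) = 1/11*3 + 5/88*4 + 23/88*2 + 23/88*2 + 1/22*5 + 1/44*5 + 23/88*2 = 53/22 = 2.4091

2.4091 bits


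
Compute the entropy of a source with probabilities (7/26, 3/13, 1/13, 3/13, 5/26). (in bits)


H = -sum(p_i * log2(p_i)). Terms: -(7/26)*log2(7/26) = 0.509677; -(3/13)*log2(3/13) = 0.488187; -(1/13)*log2(1/13) = 0.284649; -(3/13)*log2(3/13) = 0.488187; -(5/26)*log2(5/26) = 0.457406. H = 0.509677 + 0.488187 + 0.284649 + 0.488187 + 0.457406 = 2.2281

2.2281 bits


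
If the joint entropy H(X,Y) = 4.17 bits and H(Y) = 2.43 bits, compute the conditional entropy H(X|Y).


H(X|Y) = H(X,Y) - H(Y) = 4.17 - 2.43 = 1.74

1.74 bits


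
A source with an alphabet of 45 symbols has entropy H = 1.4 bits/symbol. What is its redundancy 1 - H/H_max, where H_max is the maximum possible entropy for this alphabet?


H_max = log2(K) = log2(45) = 5.4919 bits/symbol. Redundancy = 1 - H/H_max = 1 - 1.4/5.4919 = 1 - 0.2549 = 0.7451

0.7451


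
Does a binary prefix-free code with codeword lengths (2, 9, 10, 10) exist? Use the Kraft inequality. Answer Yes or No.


Kraft sum = sum(2^(-l_i)) = 0.2539, need <= 1. Result: satisfied (a binary prefix-free code with these lengths exists)

Yes


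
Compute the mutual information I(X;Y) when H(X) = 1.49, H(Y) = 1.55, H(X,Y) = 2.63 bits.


I(X;Y) = H(X) + H(Y) - H(X,Y) = 1.49 + 1.55 - 2.63 = 0.41

0.41 bits


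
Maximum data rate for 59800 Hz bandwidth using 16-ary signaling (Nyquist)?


Rate = 2 * B * log2(M) = 2 * 59800 * 4.0 = 478400.0

478400.0 bps


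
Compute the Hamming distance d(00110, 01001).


Count differing positions: . ^ ^ ^ ^ = 4 differences

4


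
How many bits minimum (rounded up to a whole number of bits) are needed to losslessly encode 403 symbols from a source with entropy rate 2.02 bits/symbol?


Minimum bits >= n * H = 403 * 2.02 = 814.06, rounded up to a whole number of bits = 815

815 bits


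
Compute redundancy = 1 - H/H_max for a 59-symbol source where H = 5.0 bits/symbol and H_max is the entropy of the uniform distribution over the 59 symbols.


H_max = log2(K) = log2(59) = 5.8826 bits/symbol. Redundancy = 1 - H/H_max = 1 - 5.0/5.8826 = 1 - 0.85 = 0.15

0.15


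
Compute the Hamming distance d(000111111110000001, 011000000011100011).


Count differing positions: . ^ ^ ^ ^ ^ ^ ^ ^ ^ . ^ ^ . . . ^ . = 12 differences

12


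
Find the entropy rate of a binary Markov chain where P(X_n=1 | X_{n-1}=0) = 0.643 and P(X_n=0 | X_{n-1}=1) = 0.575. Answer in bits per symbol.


Stationary distribution: pi_0 = p10/(p01+p10) = 0.4721, pi_1 = 0.5279. Entropy rate H' = pi_0*H(p01) + pi_1*H(p10) = 0.4721*0.9402 + 0.5279*0.9837 = 0.9632

0.9632 bits/symbol


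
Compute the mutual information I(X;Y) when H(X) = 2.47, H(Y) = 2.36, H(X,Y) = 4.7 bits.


I(X;Y) = H(X) + H(Y) - H(X,Y) = 2.47 + 2.36 - 4.7 = 0.13

0.13 bits


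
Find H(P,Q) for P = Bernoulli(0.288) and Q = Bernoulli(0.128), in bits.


H(P,Q) = -p*log2(q) - (1-p)*log2(1-q). -0.288*log2(0.128) = 0.854146; -0.712*log2(0.872) = 0.140691. H(P,Q) = 0.854146 + 0.140691 = 0.9948

0.9948 bits


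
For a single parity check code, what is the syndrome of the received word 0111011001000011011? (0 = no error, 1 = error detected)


Syndrome = XOR of all bits = 0 XOR 1 XOR 1 XOR 1 XOR 0 XOR 1 XOR 1 XOR 0 XOR 0 XOR 1 XOR 0 XOR 0 XOR 0 XOR 0 XOR 1 XOR 1 XOR 0 XOR 1 XOR 1 = 0

0


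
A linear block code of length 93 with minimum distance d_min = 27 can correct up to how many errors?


Correction capability = floor((d-1)/2) = floor((27-1)/2) = 13

13 errors


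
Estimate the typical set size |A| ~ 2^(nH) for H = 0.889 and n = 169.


log2|A_typical| = nH = 169 * 0.889 = 150.241, so |A_typical| ~ 2^150.241 = 1.687e+45

1.687e+45


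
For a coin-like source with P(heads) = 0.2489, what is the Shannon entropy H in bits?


H = -p*log2(p) - (1-p)*log2(1-p). -0.2489*log2(0.2489) = 0.499383; -0.7511*log2(0.7511) = 0.310147. H = 0.499383 + 0.310147 = 0.8095

0.8095 bits


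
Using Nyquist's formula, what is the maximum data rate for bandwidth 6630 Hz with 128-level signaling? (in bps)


Rate = 2 * B * log2(M) = 2 * 6630 * 7.0 = 92820.0

92820.0 bps


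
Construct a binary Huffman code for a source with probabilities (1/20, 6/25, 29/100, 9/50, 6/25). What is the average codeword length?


Huffman construction (repeatedly merge the two least-probable nodes; each merge adds 1 bit to every symbol beneath it): 1/20 + 9/50 = 23/100; 23/100 + 6/25 = 47/100; 6/25 + 29/100 = 53/100; 47/100 + 53/100 = 1. Resulting codeword lengths (in the order the probabilities were given): (3, 2, 2, 3, 2). L_avg = sum(p_i * l_i) = 1/20*3 + 6/25*2 + 29/100*2 + 9/50*3 + 6/25*2 = 223/100 = 2.23

2.23 bits


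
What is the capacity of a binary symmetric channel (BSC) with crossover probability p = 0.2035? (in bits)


H(p) = -p*log2(p) - (1-p)*log2(1-p) = -0.2035*log2(0.2035) - 0.7965*log2(0.7965) = 0.467419 + 0.261454 = 0.7289. C = 1 - H(p) = 1 - 0.7289 = 0.2711

0.2711 bits


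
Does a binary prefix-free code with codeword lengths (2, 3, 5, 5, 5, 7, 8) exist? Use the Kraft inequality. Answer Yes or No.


Kraft sum = sum(2^(-l_i)) = 0.4805, need <= 1. Result: satisfied (a binary prefix-free code with these lengths exists)

Yes


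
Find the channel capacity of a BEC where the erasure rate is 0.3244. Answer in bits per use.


C = 1 - epsilon = 1 - 0.3244 = 0.6756

0.6756 bits


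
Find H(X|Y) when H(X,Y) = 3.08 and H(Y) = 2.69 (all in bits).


H(X|Y) = H(X,Y) - H(Y) = 3.08 - 2.69 = 0.39

0.39 bits


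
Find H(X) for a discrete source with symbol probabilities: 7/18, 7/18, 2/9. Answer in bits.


H = -sum(p_i * log2(p_i)). Terms: -(7/18)*log2(7/18) = 0.529888; -(7/18)*log2(7/18) = 0.529888; -(2/9)*log2(2/9) = 0.482206. H = 0.529888 + 0.529888 + 0.482206 = 1.542

1.542 bits


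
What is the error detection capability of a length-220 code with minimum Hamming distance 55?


Detection capability = d_min - 1 = 55 - 1 = 54

54 errors


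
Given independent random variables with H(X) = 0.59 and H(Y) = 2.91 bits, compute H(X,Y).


For independent variables, H(X,Y) = H(X) + H(Y) = 0.59 + 2.91 = 3.5

3.5 bits


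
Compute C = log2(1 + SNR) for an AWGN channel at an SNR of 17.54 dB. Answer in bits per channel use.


SNR_linear = 10^(17.54/10) = 56.7545; C = log2(1 + SNR_linear) = log2(1 + 56.7545) = 5.8519

5.8519 bits/channel use


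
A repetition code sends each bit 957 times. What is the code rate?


Rate = k/n = 1/957

1/957


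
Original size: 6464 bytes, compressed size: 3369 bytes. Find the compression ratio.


Ratio = original / compressed = 6464 / 3369 = 1.9187

1.9187


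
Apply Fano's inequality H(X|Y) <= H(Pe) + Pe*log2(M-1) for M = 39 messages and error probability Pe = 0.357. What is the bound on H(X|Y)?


H(Pe) = -Pe*log2(Pe) - (1-Pe)*log2(1-Pe) = -0.357*log2(0.357) - 0.643*log2(0.643) = 0.530503 + 0.409661 = 0.9402. Pe*log2(M-1) = 0.357*log2(38) = 1.873510. Bound = H(Pe) + Pe*log2(M-1) = 0.530503 + 0.409661 + 1.873510 = 2.8137

2.8137 bits


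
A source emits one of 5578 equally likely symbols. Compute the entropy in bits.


H = log2(n) = log2(5578) = 12.4455

12.4455 bits


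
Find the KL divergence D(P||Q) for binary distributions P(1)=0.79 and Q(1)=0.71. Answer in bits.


KL = p*log2(p/q) + (1-p)*log2((1-p)/(1-q)) = 0.79*log2(0.79/0.71) + 0.21*log2(0.21/0.29) = 0.0239

0.0239 bits


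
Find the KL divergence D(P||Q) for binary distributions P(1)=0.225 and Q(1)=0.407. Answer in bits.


KL = p*log2(p/q) + (1-p)*log2((1-p)/(1-q)) = 0.225*log2(0.225/0.407) + 0.775*log2(0.775/0.593) = 0.1069

0.1069 bits


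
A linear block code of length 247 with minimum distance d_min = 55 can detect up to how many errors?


Detection capability = d_min - 1 = 55 - 1 = 54

54 errors


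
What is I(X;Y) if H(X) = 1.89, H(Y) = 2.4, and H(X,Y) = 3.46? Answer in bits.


I(X;Y) = H(X) + H(Y) - H(X,Y) = 1.89 + 2.4 - 3.46 = 0.83

0.83 bits


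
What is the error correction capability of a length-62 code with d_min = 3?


Correction capability = floor((d-1)/2) = floor((3-1)/2) = 1

1 errors


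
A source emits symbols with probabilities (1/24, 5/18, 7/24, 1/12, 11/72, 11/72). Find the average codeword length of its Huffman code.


Huffman construction (repeatedly merge the two least-probable nodes; each merge adds 1 bit to every symbol beneath it): 1/24 + 1/12 = 1/8; 1/8 + 11/72 = 5/18; 11/72 + 5/18 = 31/72; 5/18 + 7/24 = 41/72; 31/72 + 41/72 = 1. Resulting codeword lengths (in the order the probabilities were given): (4, 2, 2, 4, 3, 2). L_avg = sum(p_i * l_i) = 1/24*4 + 5/18*2 + 7/24*2 + 1/12*4 + 11/72*3 + 11/72*2 = 173/72 = 2.4028

2.4028 bits


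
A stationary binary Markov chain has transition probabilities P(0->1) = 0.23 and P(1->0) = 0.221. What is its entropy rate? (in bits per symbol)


Stationary distribution: pi_0 = p10/(p01+p10) = 0.49, pi_1 = 0.51. Entropy rate H' = pi_0*H(p01) + pi_1*H(p10) = 0.49*0.778 + 0.51*0.762 = 0.7698

0.7698 bits/symbol


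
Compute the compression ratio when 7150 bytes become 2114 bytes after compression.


Ratio = original / compressed = 7150 / 2114 = 3.3822

3.3822


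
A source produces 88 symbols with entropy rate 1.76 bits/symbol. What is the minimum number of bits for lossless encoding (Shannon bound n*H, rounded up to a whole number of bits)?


Minimum bits >= n * H = 88 * 1.76 = 154.88, rounded up to a whole number of bits = 155

155 bits


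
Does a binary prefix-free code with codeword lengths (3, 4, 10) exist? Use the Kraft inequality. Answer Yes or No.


Kraft sum = sum(2^(-l_i)) = 0.1885, need <= 1. Result: satisfied (a binary prefix-free code with these lengths exists)

Yes


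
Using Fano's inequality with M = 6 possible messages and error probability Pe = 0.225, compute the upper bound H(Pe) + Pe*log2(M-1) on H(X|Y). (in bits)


H(Pe) = -Pe*log2(Pe) - (1-Pe)*log2(1-Pe) = -0.225*log2(0.225) - 0.775*log2(0.775) = 0.484201 + 0.284992 = 0.7692. Pe*log2(M-1) = 0.225*log2(5) = 0.522434. Bound = H(Pe) + Pe*log2(M-1) = 0.484201 + 0.284992 + 0.522434 = 1.2916

1.2916 bits


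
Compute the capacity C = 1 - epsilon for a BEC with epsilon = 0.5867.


C = 1 - epsilon = 1 - 0.5867 = 0.4133

0.4133 bits


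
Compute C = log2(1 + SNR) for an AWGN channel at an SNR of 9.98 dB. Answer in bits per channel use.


SNR_linear = 10^(9.98/10) = 9.9541; C = log2(1 + SNR_linear) = log2(1 + 9.9541) = 3.4534

3.4534 bits/channel use


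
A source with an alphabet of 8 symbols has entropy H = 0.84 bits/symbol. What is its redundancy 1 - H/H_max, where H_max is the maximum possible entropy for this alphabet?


H_max = log2(K) = log2(8) = 3.0 bits/symbol. Redundancy = 1 - H/H_max = 1 - 0.84/3.0 = 1 - 0.28 = 0.72

0.72


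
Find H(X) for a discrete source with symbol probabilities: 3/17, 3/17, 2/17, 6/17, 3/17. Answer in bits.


H = -sum(p_i * log2(p_i)). Terms: -(3/17)*log2(3/17) = 0.441618; -(3/17)*log2(3/17) = 0.441618; -(2/17)*log2(2/17) = 0.363231; -(6/17)*log2(6/17) = 0.530294; -(3/17)*log2(3/17) = 0.441618. H = 0.441618 + 0.441618 + 0.363231 + 0.530294 + 0.441618 = 2.2184

2.2184 bits


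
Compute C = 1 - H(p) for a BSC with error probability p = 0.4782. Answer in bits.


H(p) = -p*log2(p) - (1-p)*log2(1-p) = -0.4782*log2(0.4782) - 0.5218*log2(0.5218) = 0.508955 + 0.489673 = 0.9986. C = 1 - H(p) = 1 - 0.9986 = 0.0014

0.0014 bits


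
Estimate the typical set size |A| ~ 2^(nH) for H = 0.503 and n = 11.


log2|A_typical| = nH = 11 * 0.503 = 5.533, so |A_typical| ~ 2^5.533 = 4.630e+01

4.630e+01


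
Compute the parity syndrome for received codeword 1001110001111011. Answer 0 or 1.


Syndrome = XOR of all bits = 1 XOR 0 XOR 0 XOR 1 XOR 1 XOR 1 XOR 0 XOR 0 XOR 0 XOR 1 XOR 1 XOR 1 XOR 1 XOR 0 XOR 1 XOR 1 = 0

0


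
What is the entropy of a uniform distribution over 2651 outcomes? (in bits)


H = log2(n) = log2(2651) = 11.3723

11.3723 bits


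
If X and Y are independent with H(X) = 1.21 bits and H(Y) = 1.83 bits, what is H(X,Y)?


For independent variables, H(X,Y) = H(X) + H(Y) = 1.21 + 1.83 = 3.04

3.04 bits


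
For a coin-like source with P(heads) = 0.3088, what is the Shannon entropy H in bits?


H = -p*log2(p) - (1-p)*log2(1-p). -0.3088*log2(0.3088) = 0.523495; -0.6912*log2(0.6912) = 0.368289. H = 0.523495 + 0.368289 = 0.8918

0.8918 bits


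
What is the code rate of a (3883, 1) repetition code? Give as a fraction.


Rate = k/n = 1/3883

1/3883


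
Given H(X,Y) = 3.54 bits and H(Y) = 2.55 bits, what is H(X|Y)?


H(X|Y) = H(X,Y) - H(Y) = 3.54 - 2.55 = 0.99

0.99 bits


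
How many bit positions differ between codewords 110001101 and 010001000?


Count differing positions: ^ . . . . . ^ . ^ = 3 differences

3


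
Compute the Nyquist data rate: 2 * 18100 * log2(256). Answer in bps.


Rate = 2 * B * log2(M) = 2 * 18100 * 8.0 = 289600.0

289600.0 bps


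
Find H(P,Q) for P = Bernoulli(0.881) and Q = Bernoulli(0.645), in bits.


H(P,Q) = -p*log2(q) - (1-p)*log2(1-q). -0.881*log2(0.645) = 0.557346; -0.119*log2(0.355) = 0.177799. H(P,Q) = 0.557346 + 0.177799 = 0.7351

0.7351 bits


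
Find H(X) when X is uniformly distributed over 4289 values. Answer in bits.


H = log2(n) = log2(4289) = 12.0664

12.0664 bits


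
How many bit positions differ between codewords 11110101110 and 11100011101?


Count differing positions: . . . ^ . ^ ^ . . ^ ^ = 5 differences

5


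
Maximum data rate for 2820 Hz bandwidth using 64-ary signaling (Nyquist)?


Rate = 2 * B * log2(M) = 2 * 2820 * 6.0 = 33840.0

33840.0 bps


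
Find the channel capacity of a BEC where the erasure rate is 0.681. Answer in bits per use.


C = 1 - epsilon = 1 - 0.681 = 0.319

0.319 bits


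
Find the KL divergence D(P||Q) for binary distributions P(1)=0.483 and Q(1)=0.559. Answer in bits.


KL = p*log2(p/q) + (1-p)*log2((1-p)/(1-q)) = 0.483*log2(0.483/0.559) + 0.517*log2(0.517/0.441) = 0.0168

0.0168 bits


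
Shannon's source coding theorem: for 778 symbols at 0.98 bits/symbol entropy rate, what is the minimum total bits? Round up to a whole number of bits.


Minimum bits >= n * H = 778 * 0.98 = 762.44, rounded up to a whole number of bits = 763

763 bits


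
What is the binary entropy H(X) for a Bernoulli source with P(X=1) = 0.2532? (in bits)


H = -p*log2(p) - (1-p)*log2(1-p). -0.2532*log2(0.2532) = 0.501754; -0.7468*log2(0.7468) = 0.314557. H = 0.501754 + 0.314557 = 0.8163

0.8163 bits


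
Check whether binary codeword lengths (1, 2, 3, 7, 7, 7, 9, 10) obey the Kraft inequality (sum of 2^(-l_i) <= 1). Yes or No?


Kraft sum = sum(2^(-l_i)) = 0.9014, need <= 1. Result: satisfied (a binary prefix-free code with these lengths exists)

Yes


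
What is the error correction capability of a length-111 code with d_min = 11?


Correction capability = floor((d-1)/2) = floor((11-1)/2) = 5

5 errors


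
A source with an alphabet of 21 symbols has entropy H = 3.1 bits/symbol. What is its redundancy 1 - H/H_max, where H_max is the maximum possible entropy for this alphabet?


H_max = log2(K) = log2(21) = 4.3923 bits/symbol. Redundancy = 1 - H/H_max = 1 - 3.1/4.3923 = 1 - 0.7058 = 0.2942

0.2942


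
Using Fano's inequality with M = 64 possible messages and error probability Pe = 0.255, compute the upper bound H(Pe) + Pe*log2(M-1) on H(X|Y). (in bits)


H(Pe) = -Pe*log2(Pe) - (1-Pe)*log2(1-Pe) = -0.255*log2(0.255) - 0.745*log2(0.745) = 0.502715 + 0.316392 = 0.8191. Pe*log2(M-1) = 0.255*log2(63) = 1.524206. Bound = H(Pe) + Pe*log2(M-1) = 0.502715 + 0.316392 + 1.524206 = 2.3433

2.3433 bits


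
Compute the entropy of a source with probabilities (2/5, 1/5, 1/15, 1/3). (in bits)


H = -sum(p_i * log2(p_i)). Terms: -(2/5)*log2(2/5) = 0.528771; -(1/5)*log2(1/5) = 0.464386; -(1/15)*log2(1/15) = 0.260459; -(1/3)*log2(1/3) = 0.528321. H = 0.528771 + 0.464386 + 0.260459 + 0.528321 = 1.7819

1.7819 bits


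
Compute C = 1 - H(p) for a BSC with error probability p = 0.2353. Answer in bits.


H(p) = -p*log2(p) - (1-p)*log2(1-p) = -0.2353*log2(0.2353) - 0.7647*log2(0.7647) = 0.491172 + 0.295965 = 0.7871. C = 1 - H(p) = 1 - 0.7871 = 0.2129

0.2129 bits


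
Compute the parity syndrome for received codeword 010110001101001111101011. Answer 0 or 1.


Syndrome = XOR of all bits = 0 XOR 1 XOR 0 XOR 1 XOR 1 XOR 0 XOR 0 XOR 0 XOR 1 XOR 1 XOR 0 XOR 1 XOR 0 XOR 0 XOR 1 XOR 1 XOR 1 XOR 1 XOR 1 XOR 0 XOR 1 XOR 0 XOR 1 XOR 1 = 0

0


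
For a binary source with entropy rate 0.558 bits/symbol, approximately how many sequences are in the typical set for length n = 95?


log2|A_typical| = nH = 95 * 0.558 = 53.01, so |A_typical| ~ 2^53.01 = 9.070e+15

9.070e+15


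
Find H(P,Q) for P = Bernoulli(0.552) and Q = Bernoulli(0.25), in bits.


H(P,Q) = -p*log2(q) - (1-p)*log2(1-q). -0.552*log2(0.25) = 1.104000; -0.448*log2(0.75) = 0.185937. H(P,Q) = 1.104000 + 0.185937 = 1.2899

1.2899 bits


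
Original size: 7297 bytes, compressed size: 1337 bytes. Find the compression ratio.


Ratio = original / compressed = 7297 / 1337 = 5.4577

5.4577


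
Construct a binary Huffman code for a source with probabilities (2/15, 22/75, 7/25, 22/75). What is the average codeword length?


Huffman construction (repeatedly merge the two least-probable nodes; each merge adds 1 bit to every symbol beneath it): 2/15 + 7/25 = 31/75; 22/75 + 22/75 = 44/75; 31/75 + 44/75 = 1. Resulting codeword lengths (in the order the probabilities were given): (2, 2, 2, 2). L_avg = sum(p_i * l_i) = 2/15*2 + 22/75*2 + 7/25*2 + 22/75*2 = 2

2.0 bits


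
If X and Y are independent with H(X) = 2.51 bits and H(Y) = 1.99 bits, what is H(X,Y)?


For independent variables, H(X,Y) = H(X) + H(Y) = 2.51 + 1.99 = 4.5

4.5 bits


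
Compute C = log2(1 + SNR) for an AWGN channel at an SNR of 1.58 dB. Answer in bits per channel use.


SNR_linear = 10^(1.58/10) = 1.4388; C = log2(1 + SNR_linear) = log2(1 + 1.4388) = 1.2862

1.2862 bits/channel use


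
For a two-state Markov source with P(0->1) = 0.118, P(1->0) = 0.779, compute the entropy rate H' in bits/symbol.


Stationary distribution: pi_0 = p10/(p01+p10) = 0.8685, pi_1 = 0.1315. Entropy rate H' = pi_0*H(p01) + pi_1*H(p10) = 0.8685*0.5236 + 0.1315*0.762 = 0.5549

0.5549 bits/symbol


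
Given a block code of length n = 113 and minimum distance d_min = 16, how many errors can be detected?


Detection capability = d_min - 1 = 16 - 1 = 15

15 errors


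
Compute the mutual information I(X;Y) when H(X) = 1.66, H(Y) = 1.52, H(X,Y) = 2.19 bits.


I(X;Y) = H(X) + H(Y) - H(X,Y) = 1.66 + 1.52 - 2.19 = 0.99

0.99 bits


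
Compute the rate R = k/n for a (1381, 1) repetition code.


Rate = k/n = 1/1381

1/1381


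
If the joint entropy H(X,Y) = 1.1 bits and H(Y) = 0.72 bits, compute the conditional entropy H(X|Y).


H(X|Y) = H(X,Y) - H(Y) = 1.1 - 0.72 = 0.38

0.38 bits


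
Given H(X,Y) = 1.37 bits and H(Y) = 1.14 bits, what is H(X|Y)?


H(X|Y) = H(X,Y) - H(Y) = 1.37 - 1.14 = 0.23

0.23 bits


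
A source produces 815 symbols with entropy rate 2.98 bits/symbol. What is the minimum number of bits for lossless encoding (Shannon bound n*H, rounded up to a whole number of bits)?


Minimum bits >= n * H = 815 * 2.98 = 2428.7, rounded up to a whole number of bits = 2429

2429 bits


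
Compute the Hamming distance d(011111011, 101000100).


Count differing positions: ^ ^ . ^ ^ ^ ^ ^ ^ = 8 differences

8


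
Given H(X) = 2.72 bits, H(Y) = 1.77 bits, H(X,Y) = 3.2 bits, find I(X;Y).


I(X;Y) = H(X) + H(Y) - H(X,Y) = 2.72 + 1.77 - 3.2 = 1.29

1.29 bits


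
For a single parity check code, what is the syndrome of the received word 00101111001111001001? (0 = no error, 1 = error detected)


Syndrome = XOR of all bits = 0 XOR 0 XOR 1 XOR 0 XOR 1 XOR 1 XOR 1 XOR 1 XOR 0 XOR 0 XOR 1 XOR 1 XOR 1 XOR 1 XOR 0 XOR 0 XOR 1 XOR 0 XOR 0 XOR 1 = 1

1


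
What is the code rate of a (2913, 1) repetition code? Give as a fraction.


Rate = k/n = 1/2913

1/2913


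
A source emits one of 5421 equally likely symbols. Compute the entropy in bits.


H = log2(n) = log2(5421) = 12.4043

12.4043 bits


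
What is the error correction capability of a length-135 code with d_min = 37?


Correction capability = floor((d-1)/2) = floor((37-1)/2) = 18

18 errors


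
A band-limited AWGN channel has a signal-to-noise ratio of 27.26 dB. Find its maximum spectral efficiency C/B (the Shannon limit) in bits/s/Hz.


SNR_linear = 10^(27.26/10) = 532.1083; C/B = log2(1 + SNR_linear) = log2(1 + 532.1083) = 9.0583

9.0583 bits/s/Hz


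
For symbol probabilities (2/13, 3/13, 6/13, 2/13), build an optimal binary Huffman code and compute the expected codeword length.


Huffman construction (repeatedly merge the two least-probable nodes; each merge adds 1 bit to every symbol beneath it): 2/13 + 2/13 = 4/13; 3/13 + 4/13 = 7/13; 6/13 + 7/13 = 1. Resulting codeword lengths (in the order the probabilities were given): (3, 2, 1, 3). L_avg = sum(p_i * l_i) = 2/13*3 + 3/13*2 + 6/13*1 + 2/13*3 = 24/13 = 1.8462

1.8462 bits


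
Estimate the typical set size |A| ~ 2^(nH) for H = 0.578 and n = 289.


log2|A_typical| = nH = 289 * 0.578 = 167.042, so |A_typical| ~ 2^167.042 = 1.926e+50

1.926e+50


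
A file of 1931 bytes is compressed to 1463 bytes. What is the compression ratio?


Ratio = original / compressed = 1931 / 1463 = 1.3199

1.3199


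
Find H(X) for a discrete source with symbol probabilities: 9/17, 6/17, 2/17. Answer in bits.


H = -sum(p_i * log2(p_i)). Terms: -(9/17)*log2(9/17) = 0.485755; -(6/17)*log2(6/17) = 0.530294; -(2/17)*log2(2/17) = 0.363231. H = 0.485755 + 0.530294 + 0.363231 = 1.3793

1.3793 bits


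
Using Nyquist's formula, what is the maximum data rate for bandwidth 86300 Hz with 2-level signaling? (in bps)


Rate = 2 * B * log2(M) = 2 * 86300 * 1.0 = 172600.0

172600.0 bps


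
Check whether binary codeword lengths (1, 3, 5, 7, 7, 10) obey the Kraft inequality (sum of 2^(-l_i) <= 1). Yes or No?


Kraft sum = sum(2^(-l_i)) = 0.6729, need <= 1. Result: satisfied (a binary prefix-free code with these lengths exists)

Yes


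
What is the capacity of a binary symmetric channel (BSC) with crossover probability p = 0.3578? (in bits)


H(p) = -p*log2(p) - (1-p)*log2(1-p) = -0.3578*log2(0.3578) - 0.6422*log2(0.6422) = 0.530537 + 0.410305 = 0.9408. C = 1 - H(p) = 1 - 0.9408 = 0.0592

0.0592 bits


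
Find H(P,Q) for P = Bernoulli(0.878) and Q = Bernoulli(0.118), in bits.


H(P,Q) = -p*log2(q) - (1-p)*log2(1-q). -0.878*log2(0.118) = 2.706998; -0.122*log2(0.882) = 0.022100. H(P,Q) = 2.706998 + 0.022100 = 2.7291

2.7291 bits


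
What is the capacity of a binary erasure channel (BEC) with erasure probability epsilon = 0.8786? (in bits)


C = 1 - epsilon = 1 - 0.8786 = 0.1214

0.1214 bits


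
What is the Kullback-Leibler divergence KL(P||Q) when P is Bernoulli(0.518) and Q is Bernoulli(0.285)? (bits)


KL = p*log2(p/q) + (1-p)*log2((1-p)/(1-q)) = 0.518*log2(0.518/0.285) + 0.482*log2(0.482/0.715) = 0.1723

0.1723 bits


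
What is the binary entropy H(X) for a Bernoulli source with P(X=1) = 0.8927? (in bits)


H = -p*log2(p) - (1-p)*log2(1-p). -0.8927*log2(0.8927) = 0.146182; -0.1073*log2(0.1073) = 0.345536. H = 0.146182 + 0.345536 = 0.4917

0.4917 bits


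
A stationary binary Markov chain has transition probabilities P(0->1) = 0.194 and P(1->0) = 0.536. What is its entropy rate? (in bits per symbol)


Stationary distribution: pi_0 = p10/(p01+p10) = 0.7342, pi_1 = 0.2658. Entropy rate H' = pi_0*H(p01) + pi_1*H(p10) = 0.7342*0.7098 + 0.2658*0.9963 = 0.7859

0.7859 bits/symbol


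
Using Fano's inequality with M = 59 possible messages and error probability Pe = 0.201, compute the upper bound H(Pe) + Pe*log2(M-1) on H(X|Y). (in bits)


H(Pe) = -Pe*log2(Pe) - (1-Pe)*log2(1-Pe) = -0.201*log2(0.201) - 0.799*log2(0.799) = 0.465261 + 0.258662 = 0.7239. Pe*log2(M-1) = 0.201*log2(58) = 1.177454. Bound = H(Pe) + Pe*log2(M-1) = 0.465261 + 0.258662 + 1.177454 = 1.9014

1.9014 bits


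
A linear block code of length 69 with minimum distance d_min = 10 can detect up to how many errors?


Detection capability = d_min - 1 = 10 - 1 = 9

9 errors


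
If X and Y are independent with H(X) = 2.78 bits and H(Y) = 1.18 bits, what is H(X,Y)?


For independent variables, H(X,Y) = H(X) + H(Y) = 2.78 + 1.18 = 3.96

3.96 bits


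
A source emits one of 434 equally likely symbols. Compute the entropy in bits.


H = log2(n) = log2(434) = 8.7616

8.7616 bits


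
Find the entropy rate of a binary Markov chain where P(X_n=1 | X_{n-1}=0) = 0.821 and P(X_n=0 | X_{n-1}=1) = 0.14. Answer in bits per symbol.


Stationary distribution: pi_0 = p10/(p01+p10) = 0.1457, pi_1 = 0.8543. Entropy rate H' = pi_0*H(p01) + pi_1*H(p10) = 0.1457*0.6779 + 0.8543*0.5842 = 0.5979

0.5979 bits/symbol


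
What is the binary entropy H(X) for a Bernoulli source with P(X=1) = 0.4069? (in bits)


H = -p*log2(p) - (1-p)*log2(1-p). -0.4069*log2(0.4069) = 0.527853; -0.5931*log2(0.5931) = 0.446991. H = 0.527853 + 0.446991 = 0.9748

0.9748 bits


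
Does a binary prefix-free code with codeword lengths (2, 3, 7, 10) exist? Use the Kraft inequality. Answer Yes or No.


Kraft sum = sum(2^(-l_i)) = 0.3838, need <= 1. Result: satisfied (a binary prefix-free code with these lengths exists)

Yes


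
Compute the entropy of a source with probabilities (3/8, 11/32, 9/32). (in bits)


H = -sum(p_i * log2(p_i)). Terms: -(3/8)*log2(3/8) = 0.530639; -(11/32)*log2(11/32) = 0.529570; -(9/32)*log2(9/32) = 0.514709. H = 0.530639 + 0.529570 + 0.514709 = 1.5749

1.5749 bits


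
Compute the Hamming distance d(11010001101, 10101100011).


Count differing positions: . ^ ^ ^ ^ ^ . ^ ^ ^ . = 8 differences

8


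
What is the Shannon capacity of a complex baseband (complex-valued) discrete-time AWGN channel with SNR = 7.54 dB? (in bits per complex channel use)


SNR_linear = 10^(7.54/10) = 5.6754; C = log2(1 + SNR_linear) = log2(1 + 5.6754) = 2.7389

2.7389 bits/channel use


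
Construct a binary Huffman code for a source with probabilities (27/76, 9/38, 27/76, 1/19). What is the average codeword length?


Huffman construction (repeatedly merge the two least-probable nodes; each merge adds 1 bit to every symbol beneath it): 1/19 + 9/38 = 11/38; 11/38 + 27/76 = 49/76; 27/76 + 49/76 = 1. Resulting codeword lengths (in the order the probabilities were given): (2, 3, 1, 3). L_avg = sum(p_i * l_i) = 27/76*2 + 9/38*3 + 27/76*1 + 1/19*3 = 147/76 = 1.9342

1.9342 bits


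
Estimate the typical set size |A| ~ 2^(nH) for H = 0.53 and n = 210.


log2|A_typical| = nH = 210 * 0.53 = 111.3, so |A_typical| ~ 2^111.3 = 3.196e+33

3.196e+33


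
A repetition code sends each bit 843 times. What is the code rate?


Rate = k/n = 1/843

1/843


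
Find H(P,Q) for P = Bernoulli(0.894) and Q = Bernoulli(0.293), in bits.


H(P,Q) = -p*log2(q) - (1-p)*log2(1-q). -0.894*log2(0.293) = 1.583299; -0.106*log2(0.707) = 0.053023. H(P,Q) = 1.583299 + 0.053023 = 1.6363

1.6363 bits


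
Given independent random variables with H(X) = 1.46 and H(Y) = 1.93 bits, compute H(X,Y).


For independent variables, H(X,Y) = H(X) + H(Y) = 1.46 + 1.93 = 3.39

3.39 bits


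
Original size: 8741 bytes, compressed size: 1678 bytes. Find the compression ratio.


Ratio = original / compressed = 8741 / 1678 = 5.2092

5.2092


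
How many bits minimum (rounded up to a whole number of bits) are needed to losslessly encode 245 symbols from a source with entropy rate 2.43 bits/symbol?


Minimum bits >= n * H = 245 * 2.43 = 595.35, rounded up to a whole number of bits = 596

596 bits


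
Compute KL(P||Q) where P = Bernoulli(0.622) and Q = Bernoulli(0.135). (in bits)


KL = p*log2(p/q) + (1-p)*log2((1-p)/(1-q)) = 0.622*log2(0.622/0.135) + 0.378*log2(0.378/0.865) = 0.9194

0.9194 bits


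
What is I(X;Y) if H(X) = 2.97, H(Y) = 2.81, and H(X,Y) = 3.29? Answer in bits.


I(X;Y) = H(X) + H(Y) - H(X,Y) = 2.97 + 2.81 - 3.29 = 2.49

2.49 bits


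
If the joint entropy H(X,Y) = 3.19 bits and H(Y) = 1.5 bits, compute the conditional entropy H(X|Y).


H(X|Y) = H(X,Y) - H(Y) = 3.19 - 1.5 = 1.69

1.69 bits


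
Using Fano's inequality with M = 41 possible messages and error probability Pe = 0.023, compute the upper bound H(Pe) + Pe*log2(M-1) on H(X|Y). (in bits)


H(Pe) = -Pe*log2(Pe) - (1-Pe)*log2(1-Pe) = -0.023*log2(0.023) - 0.977*log2(0.977) = 0.125171 + 0.032797 = 0.158. Pe*log2(M-1) = 0.023*log2(40) = 0.122404. Bound = H(Pe) + Pe*log2(M-1) = 0.125171 + 0.032797 + 0.122404 = 0.2804

0.2804 bits


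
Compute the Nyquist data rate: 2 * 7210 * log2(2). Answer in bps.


Rate = 2 * B * log2(M) = 2 * 7210 * 1.0 = 14420.0

14420.0 bps


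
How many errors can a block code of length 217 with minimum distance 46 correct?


Correction capability = floor((d-1)/2) = floor((46-1)/2) = 22

22 errors
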